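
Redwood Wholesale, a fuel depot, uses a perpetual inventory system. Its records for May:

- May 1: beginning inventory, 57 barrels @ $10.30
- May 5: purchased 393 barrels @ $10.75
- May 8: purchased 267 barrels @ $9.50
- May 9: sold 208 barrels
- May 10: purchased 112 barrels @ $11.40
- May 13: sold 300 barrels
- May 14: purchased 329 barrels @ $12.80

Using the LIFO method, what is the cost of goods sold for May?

COGS = $5,200.05

May 9, 208 sold [LIFO — newest first]: 208 @ $9.50 = $1,976.00
May 13, 300 sold [LIFO — newest first]: 112 @ $11.40 + 59 @ $9.50 + 129 @ $10.75 = $3,224.05
Total COGS = $1,976.00 + $3,224.05 = $5,200.05
Ending inventory: 57 @ $10.30 + 264 @ $10.75 + 329 @ $12.80 = $7,636.30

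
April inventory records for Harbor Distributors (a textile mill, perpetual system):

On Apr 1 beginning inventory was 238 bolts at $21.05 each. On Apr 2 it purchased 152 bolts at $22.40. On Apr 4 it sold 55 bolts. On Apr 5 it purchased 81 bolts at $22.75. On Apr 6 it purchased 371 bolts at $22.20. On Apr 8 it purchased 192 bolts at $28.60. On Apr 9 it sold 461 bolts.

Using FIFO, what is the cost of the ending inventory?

Ending inventory = $12,728.40

Apr 4, 55 sold [FIFO — oldest first]: 55 @ $21.05 = $1,157.75
Apr 9, 461 sold [FIFO — oldest first]: 183 @ $21.05 + 152 @ $22.40 + 81 @ $22.75 + 45 @ $22.20 = $10,098.70
Total COGS = $1,157.75 + $10,098.70 = $11,256.45
Ending inventory: 326 @ $22.20 + 192 @ $28.60 = $12,728.40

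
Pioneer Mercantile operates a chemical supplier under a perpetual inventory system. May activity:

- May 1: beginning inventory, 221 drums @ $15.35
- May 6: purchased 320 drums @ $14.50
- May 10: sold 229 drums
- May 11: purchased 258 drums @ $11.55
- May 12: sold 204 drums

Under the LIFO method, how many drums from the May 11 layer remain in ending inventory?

May 10, 229 sold [LIFO — newest first]: 229 @ $14.50 = $3,320.50
May 12, 204 sold [LIFO — newest first]: 204 @ $11.55 = $2,356.20
Total COGS = $3,320.50 + $2,356.20 = $5,676.70
Ending inventory: 221 @ $15.35 + 91 @ $14.50 + 54 @ $11.55 = $5,335.55
Check: goods available $11,012.25 = COGS $5,676.70 + ending $5,335.55

54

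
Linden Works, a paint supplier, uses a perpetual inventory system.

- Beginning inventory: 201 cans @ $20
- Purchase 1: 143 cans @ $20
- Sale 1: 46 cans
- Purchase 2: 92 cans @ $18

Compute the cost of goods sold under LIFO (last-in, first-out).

Sale 1 (46) [LIFO — newest first]: 46 @ $20 = $920
Ending inventory: 201 @ $20 + 97 @ $20 + 92 @ $18 = $7,616
Check: goods available $8,536 = COGS $920 + ending $7,616

COGS = $920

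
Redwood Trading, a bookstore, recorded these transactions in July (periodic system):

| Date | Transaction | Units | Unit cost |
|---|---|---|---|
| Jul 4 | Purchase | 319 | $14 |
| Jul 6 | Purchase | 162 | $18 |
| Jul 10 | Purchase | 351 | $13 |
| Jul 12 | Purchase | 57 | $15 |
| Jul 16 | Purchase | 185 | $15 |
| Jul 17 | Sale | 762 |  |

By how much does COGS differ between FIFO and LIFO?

FIFO COGS: 319 @ $14 + 162 @ $18 + 281 @ $13 = $11,035
LIFO COGS: 185 @ $15 + 57 @ $15 + 351 @ $13 + 162 @ $18 + 7 @ $14 = $11,207
Difference = |$11,035 − $11,207| = $172

$172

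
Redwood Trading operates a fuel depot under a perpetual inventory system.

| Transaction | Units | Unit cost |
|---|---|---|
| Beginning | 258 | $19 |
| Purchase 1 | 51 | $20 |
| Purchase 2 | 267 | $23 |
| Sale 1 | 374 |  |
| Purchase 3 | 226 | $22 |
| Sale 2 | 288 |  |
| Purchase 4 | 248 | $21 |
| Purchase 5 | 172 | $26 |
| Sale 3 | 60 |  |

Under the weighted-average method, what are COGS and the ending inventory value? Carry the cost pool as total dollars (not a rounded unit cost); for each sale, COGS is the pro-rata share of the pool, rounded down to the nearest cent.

After Beginning: 258 on hand, pool $4,902.00 (≈ $19.0000 each)
After Purchase 1: 309 on hand, pool $5,922.00 (≈ $19.1650 each)
After Purchase 2: 576 on hand, pool $12,063.00 (≈ $20.9427 each)
Sale 1, sell 374: 374/576 × $12,063.00 → $7,832.57
After Purchase 3: 428 on hand, pool $9,202.43 (≈ $21.5010 each)
Sale 2, sell 288: 288/428 × $9,202.43 → $6,192.28
After Purchase 4: 388 on hand, pool $8,218.15 (≈ $21.1808 each)
After Purchase 5: 560 on hand, pool $12,690.15 (≈ $22.6610 each)
Sale 3, sell 60: 60/560 × $12,690.15 → $1,359.65
Total COGS = $7,832.57 + $6,192.28 + $1,359.65 = $15,384.50
Ending inventory (cost pool remaining) = $11,330.50

COGS = $15,384.50; ending inventory = $11,330.50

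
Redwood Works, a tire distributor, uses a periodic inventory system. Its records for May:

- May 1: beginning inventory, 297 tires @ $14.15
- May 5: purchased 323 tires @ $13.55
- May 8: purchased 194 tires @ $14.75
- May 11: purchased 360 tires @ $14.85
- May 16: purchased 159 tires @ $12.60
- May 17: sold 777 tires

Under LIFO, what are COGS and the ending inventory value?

COGS = $11,078.10; ending inventory = $7,712.00

May 17, 777 sold [LIFO — newest first]: 159 @ $12.60 + 360 @ $14.85 + 194 @ $14.75 + 64 @ $13.55 = $11,078.10
Ending inventory: 297 @ $14.15 + 259 @ $13.55 = $7,712.00
Check: goods available $18,790.10 = COGS $11,078.10 + ending $7,712.00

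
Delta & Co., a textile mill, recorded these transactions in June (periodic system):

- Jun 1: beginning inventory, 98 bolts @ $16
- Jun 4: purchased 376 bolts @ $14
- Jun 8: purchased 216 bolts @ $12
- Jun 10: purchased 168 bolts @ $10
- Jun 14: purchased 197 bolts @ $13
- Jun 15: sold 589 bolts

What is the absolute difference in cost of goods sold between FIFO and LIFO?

FIFO COGS: 98 @ $16 + 376 @ $14 + 115 @ $12 = $8,212
LIFO COGS: 197 @ $13 + 168 @ $10 + 216 @ $12 + 8 @ $14 = $6,945
Difference = |$8,212 − $6,945| = $1,267

$1,267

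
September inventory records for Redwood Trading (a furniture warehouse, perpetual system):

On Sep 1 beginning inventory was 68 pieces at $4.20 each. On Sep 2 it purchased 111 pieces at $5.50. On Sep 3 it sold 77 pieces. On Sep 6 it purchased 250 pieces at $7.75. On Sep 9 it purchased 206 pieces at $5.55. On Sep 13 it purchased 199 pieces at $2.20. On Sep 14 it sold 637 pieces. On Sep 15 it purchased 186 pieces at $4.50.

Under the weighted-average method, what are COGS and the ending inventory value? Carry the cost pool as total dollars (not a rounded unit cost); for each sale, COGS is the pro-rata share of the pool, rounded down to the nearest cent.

After Sep 1: 68 on hand, pool $285.60 (≈ $4.2000 each)
After Sep 2: 179 on hand, pool $896.10 (≈ $5.0061 each)
Sep 3, sell 77: 77/179 × $896.10 → $385.47
After Sep 6: 352 on hand, pool $2,448.13 (≈ $6.9549 each)
After Sep 9: 558 on hand, pool $3,591.43 (≈ $6.4363 each)
After Sep 13: 757 on hand, pool $4,029.23 (≈ $5.3226 each)
Sep 14, sell 637: 637/757 × $4,029.23 → $3,390.51
After Sep 15: 306 on hand, pool $1,475.72 (≈ $4.8226 each)
Total COGS = $385.47 + $3,390.51 = $3,775.98
Ending inventory (cost pool remaining) = $1,475.72
Check: goods available $5,251.70 = COGS $3,775.98 + ending $1,475.72

COGS = $3,775.98; ending inventory = $1,475.72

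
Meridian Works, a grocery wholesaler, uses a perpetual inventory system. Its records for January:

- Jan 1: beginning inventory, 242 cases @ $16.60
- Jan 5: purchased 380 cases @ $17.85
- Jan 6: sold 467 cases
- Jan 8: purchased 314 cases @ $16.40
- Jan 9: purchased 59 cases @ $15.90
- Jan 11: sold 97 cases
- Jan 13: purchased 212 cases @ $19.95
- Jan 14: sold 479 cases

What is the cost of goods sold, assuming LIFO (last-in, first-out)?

Jan 6, 467 sold [LIFO — newest first]: 380 @ $17.85 + 87 @ $16.60 = $8,227.20
Jan 11, 97 sold [LIFO — newest first]: 59 @ $15.90 + 38 @ $16.40 = $1,561.30
Jan 14, 479 sold [LIFO — newest first]: 212 @ $19.95 + 267 @ $16.40 = $8,608.20
Total COGS = $8,227.20 + $1,561.30 + $8,608.20 = $18,396.70
Ending inventory: 155 @ $16.60 + 9 @ $16.40 = $2,720.60

COGS = $18,396.70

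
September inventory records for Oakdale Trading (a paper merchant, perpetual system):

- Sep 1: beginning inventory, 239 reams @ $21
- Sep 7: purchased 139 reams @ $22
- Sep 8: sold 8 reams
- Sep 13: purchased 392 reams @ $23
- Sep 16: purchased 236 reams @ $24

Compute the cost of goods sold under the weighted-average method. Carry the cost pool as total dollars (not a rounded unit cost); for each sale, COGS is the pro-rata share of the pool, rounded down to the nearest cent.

After Sep 1: 239 on hand, pool $5,019.00 (≈ $21.0000 each)
After Sep 7: 378 on hand, pool $8,077.00 (≈ $21.3677 each)
Sep 8, sell 8: 8/378 × $8,077.00 → $170.94
After Sep 13: 762 on hand, pool $16,922.06 (≈ $22.2074 each)
After Sep 16: 998 on hand, pool $22,586.06 (≈ $22.6313 each)
Ending inventory (cost pool remaining) = $22,586.06
Check: goods available $22,757.00 = COGS $170.94 + ending $22,586.06

COGS = $170.94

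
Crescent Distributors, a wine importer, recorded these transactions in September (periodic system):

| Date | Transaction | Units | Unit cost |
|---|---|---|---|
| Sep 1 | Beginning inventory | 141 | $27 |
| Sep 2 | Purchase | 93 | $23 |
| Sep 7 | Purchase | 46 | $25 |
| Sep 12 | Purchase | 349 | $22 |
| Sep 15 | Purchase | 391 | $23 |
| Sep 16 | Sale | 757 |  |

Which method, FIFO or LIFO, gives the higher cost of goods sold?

FIFO COGS: 141 @ $27 + 93 @ $23 + 46 @ $25 + 349 @ $22 + 128 @ $23 = $17,718
LIFO COGS: 391 @ $23 + 349 @ $22 + 17 @ $25 = $17,096

FIFO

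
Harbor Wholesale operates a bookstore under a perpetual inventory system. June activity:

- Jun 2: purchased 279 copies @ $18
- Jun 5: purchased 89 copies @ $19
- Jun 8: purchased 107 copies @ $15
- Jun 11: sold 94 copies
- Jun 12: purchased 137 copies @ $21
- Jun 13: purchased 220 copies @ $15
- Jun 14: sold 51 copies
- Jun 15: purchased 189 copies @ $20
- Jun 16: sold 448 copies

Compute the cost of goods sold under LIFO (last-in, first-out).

COGS = $10,380

Jun 11, 94 sold [LIFO — newest first]: 94 @ $15 = $1,410
Jun 14, 51 sold [LIFO — newest first]: 51 @ $15 = $765
Jun 16, 448 sold [LIFO — newest first]: 189 @ $20 + 169 @ $15 + 90 @ $21 = $8,205
Total COGS = $1,410 + $765 + $8,205 = $10,380
Ending inventory: 279 @ $18 + 89 @ $19 + 13 @ $15 + 47 @ $21 = $7,895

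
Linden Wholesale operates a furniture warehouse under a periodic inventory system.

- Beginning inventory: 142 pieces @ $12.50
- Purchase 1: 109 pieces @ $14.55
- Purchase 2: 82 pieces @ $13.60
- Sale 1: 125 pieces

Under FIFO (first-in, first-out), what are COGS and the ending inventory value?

COGS = $1,562.50; ending inventory = $2,913.65

Sale 1 (125) [FIFO — oldest first]: 125 @ $12.50 = $1,562.50
Ending inventory: 17 @ $12.50 + 109 @ $14.55 + 82 @ $13.60 = $2,913.65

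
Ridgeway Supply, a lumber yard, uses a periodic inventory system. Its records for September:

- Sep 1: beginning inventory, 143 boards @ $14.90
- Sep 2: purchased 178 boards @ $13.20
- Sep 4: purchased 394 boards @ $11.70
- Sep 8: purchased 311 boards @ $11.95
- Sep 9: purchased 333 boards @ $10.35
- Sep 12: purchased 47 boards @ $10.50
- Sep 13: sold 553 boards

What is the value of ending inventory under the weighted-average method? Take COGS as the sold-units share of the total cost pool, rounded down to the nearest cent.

Ending inventory = $10,159.93

Sep 13, sell 553: 553/1406 × $16,746.60 → $6,586.67
Ending inventory (cost pool remaining) = $10,159.93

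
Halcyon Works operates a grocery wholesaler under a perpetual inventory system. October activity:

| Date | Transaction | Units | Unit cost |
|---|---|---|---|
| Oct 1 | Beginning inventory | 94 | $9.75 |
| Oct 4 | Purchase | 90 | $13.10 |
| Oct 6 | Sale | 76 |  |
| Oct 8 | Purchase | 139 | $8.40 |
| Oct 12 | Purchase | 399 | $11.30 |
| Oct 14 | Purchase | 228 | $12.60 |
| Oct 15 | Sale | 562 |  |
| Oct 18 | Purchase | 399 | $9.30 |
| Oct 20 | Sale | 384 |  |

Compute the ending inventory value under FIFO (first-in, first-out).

Oct 6, 76 sold [FIFO — oldest first]: 76 @ $9.75 = $741.00
Oct 15, 562 sold [FIFO — oldest first]: 18 @ $9.75 + 90 @ $13.10 + 139 @ $8.40 + 315 @ $11.30 = $6,081.60
Oct 20, 384 sold [FIFO — oldest first]: 84 @ $11.30 + 228 @ $12.60 + 72 @ $9.30 = $4,491.60
Total COGS = $741.00 + $6,081.60 + $4,491.60 = $11,314.20
Ending inventory: 327 @ $9.30 = $3,041.10
Check: goods available $14,355.30 = COGS $11,314.20 + ending $3,041.10

Ending inventory = $3,041.10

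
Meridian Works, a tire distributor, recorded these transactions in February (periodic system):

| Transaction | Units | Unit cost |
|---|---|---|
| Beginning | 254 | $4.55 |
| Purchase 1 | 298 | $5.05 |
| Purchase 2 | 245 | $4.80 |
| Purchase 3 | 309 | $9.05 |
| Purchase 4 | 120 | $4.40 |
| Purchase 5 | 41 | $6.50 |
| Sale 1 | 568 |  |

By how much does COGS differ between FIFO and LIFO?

$1,323.95

FIFO COGS: 254 @ $4.55 + 298 @ $5.05 + 16 @ $4.80 = $2,737.40
LIFO COGS: 41 @ $6.50 + 120 @ $4.40 + 309 @ $9.05 + 98 @ $4.80 = $4,061.35
Difference = |$2,737.40 − $4,061.35| = $1,323.95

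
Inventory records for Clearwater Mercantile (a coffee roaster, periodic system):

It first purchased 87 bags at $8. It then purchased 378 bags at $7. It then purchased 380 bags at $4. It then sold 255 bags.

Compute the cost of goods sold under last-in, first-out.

COGS = $1,020

Sale 1 (255) [LIFO — newest first]: 255 @ $4 = $1,020
Ending inventory: 87 @ $8 + 378 @ $7 + 125 @ $4 = $3,842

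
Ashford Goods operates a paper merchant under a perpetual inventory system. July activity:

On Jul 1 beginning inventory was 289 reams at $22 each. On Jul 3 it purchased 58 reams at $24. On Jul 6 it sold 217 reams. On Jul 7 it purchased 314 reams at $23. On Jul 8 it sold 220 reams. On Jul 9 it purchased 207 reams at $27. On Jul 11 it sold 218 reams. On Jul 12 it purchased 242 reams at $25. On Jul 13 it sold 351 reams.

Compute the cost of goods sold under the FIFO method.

Jul 6, 217 sold [FIFO — oldest first]: 217 @ $22 = $4,774
Jul 8, 220 sold [FIFO — oldest first]: 72 @ $22 + 58 @ $24 + 90 @ $23 = $5,046
Jul 11, 218 sold [FIFO — oldest first]: 218 @ $23 = $5,014
Jul 13, 351 sold [FIFO — oldest first]: 6 @ $23 + 207 @ $27 + 138 @ $25 = $9,177
Total COGS = $4,774 + $5,046 + $5,014 + $9,177 = $24,011
Ending inventory: 104 @ $25 = $2,600

COGS = $24,011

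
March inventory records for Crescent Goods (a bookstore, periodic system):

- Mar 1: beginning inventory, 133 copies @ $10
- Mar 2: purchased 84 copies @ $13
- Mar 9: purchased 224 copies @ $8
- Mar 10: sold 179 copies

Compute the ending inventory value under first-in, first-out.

Mar 10, 179 sold [FIFO — oldest first]: 133 @ $10 + 46 @ $13 = $1,928
Ending inventory: 38 @ $13 + 224 @ $8 = $2,286

Ending inventory = $2,286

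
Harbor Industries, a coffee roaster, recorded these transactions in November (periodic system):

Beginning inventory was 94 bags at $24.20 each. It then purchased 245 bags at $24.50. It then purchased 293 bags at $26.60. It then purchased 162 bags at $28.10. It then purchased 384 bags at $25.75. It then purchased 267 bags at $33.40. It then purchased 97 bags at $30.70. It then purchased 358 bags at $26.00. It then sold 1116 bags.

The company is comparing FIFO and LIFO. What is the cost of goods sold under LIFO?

COGS = $31,372.70

FIFO COGS: 94 @ $24.20 + 245 @ $24.50 + 293 @ $26.60 + 162 @ $28.10 + 322 @ $25.75 = $28,914.80
LIFO COGS: 358 @ $26.00 + 97 @ $30.70 + 267 @ $33.40 + 384 @ $25.75 + 10 @ $28.10 = $31,372.70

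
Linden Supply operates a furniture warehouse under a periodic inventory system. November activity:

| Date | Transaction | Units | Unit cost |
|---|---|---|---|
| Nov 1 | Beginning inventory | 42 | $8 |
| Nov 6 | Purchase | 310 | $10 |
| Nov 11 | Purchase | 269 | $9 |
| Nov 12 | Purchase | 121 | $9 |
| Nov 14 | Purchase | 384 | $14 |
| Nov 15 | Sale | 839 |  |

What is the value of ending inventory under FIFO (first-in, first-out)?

Nov 15, 839 sold [FIFO — oldest first]: 42 @ $8 + 310 @ $10 + 269 @ $9 + 121 @ $9 + 97 @ $14 = $8,304
Ending inventory: 287 @ $14 = $4,018
Check: goods available $12,322 = COGS $8,304 + ending $4,018

Ending inventory = $4,018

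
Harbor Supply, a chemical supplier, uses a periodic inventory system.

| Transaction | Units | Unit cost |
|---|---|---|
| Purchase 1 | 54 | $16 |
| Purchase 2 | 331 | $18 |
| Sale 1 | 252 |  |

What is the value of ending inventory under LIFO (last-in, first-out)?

Sale 1 (252) [LIFO — newest first]: 252 @ $18 = $4,536
Ending inventory: 54 @ $16 + 79 @ $18 = $2,286

Ending inventory = $2,286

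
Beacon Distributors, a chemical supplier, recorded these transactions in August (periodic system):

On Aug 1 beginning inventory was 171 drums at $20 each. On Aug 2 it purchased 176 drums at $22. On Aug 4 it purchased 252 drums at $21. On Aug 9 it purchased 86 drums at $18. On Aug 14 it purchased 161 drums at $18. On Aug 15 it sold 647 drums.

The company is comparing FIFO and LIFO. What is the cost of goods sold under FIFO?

FIFO COGS: 171 @ $20 + 176 @ $22 + 252 @ $21 + 48 @ $18 = $13,448
LIFO COGS: 161 @ $18 + 86 @ $18 + 252 @ $21 + 148 @ $22 = $12,994

COGS = $13,448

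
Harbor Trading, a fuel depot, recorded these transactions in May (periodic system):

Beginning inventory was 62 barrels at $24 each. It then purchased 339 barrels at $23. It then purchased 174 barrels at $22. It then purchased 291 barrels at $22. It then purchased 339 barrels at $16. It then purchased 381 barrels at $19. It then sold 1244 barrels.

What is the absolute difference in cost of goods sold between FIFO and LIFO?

$1,430

FIFO COGS: 62 @ $24 + 339 @ $23 + 174 @ $22 + 291 @ $22 + 339 @ $16 + 39 @ $19 = $25,680
LIFO COGS: 381 @ $19 + 339 @ $16 + 291 @ $22 + 174 @ $22 + 59 @ $23 = $24,250
Difference = |$25,680 − $24,250| = $1,430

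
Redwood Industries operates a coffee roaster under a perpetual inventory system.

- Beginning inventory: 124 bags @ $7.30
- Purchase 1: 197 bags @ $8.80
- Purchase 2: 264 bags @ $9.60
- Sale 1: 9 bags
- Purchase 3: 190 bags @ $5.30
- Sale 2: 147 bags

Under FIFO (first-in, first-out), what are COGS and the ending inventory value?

Sale 1 (9) [FIFO — oldest first]: 9 @ $7.30 = $65.70
Sale 2 (147) [FIFO — oldest first]: 115 @ $7.30 + 32 @ $8.80 = $1,121.10
Total COGS = $65.70 + $1,121.10 = $1,186.80
Ending inventory: 165 @ $8.80 + 264 @ $9.60 + 190 @ $5.30 = $4,993.40
Check: goods available $6,180.20 = COGS $1,186.80 + ending $4,993.40

COGS = $1,186.80; ending inventory = $4,993.40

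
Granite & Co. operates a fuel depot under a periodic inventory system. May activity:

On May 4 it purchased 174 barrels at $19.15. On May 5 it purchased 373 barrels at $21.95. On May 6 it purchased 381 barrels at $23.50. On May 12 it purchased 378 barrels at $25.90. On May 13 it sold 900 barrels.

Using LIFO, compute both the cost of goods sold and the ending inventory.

May 13, 900 sold [LIFO — newest first]: 378 @ $25.90 + 381 @ $23.50 + 141 @ $21.95 = $21,838.65
Ending inventory: 174 @ $19.15 + 232 @ $21.95 = $8,424.50

COGS = $21,838.65; ending inventory = $8,424.50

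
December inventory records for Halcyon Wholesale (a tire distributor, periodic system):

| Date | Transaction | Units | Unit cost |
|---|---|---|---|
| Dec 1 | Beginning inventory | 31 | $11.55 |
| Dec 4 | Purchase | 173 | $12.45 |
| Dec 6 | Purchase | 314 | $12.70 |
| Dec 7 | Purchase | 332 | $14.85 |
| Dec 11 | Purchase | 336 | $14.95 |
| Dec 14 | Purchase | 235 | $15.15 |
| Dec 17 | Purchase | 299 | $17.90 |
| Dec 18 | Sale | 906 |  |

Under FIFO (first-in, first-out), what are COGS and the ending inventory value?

COGS = $12,267.10; ending inventory = $13,098.35

Dec 18, 906 sold [FIFO — oldest first]: 31 @ $11.55 + 173 @ $12.45 + 314 @ $12.70 + 332 @ $14.85 + 56 @ $14.95 = $12,267.10
Ending inventory: 280 @ $14.95 + 235 @ $15.15 + 299 @ $17.90 = $13,098.35
Check: goods available $25,365.45 = COGS $12,267.10 + ending $13,098.35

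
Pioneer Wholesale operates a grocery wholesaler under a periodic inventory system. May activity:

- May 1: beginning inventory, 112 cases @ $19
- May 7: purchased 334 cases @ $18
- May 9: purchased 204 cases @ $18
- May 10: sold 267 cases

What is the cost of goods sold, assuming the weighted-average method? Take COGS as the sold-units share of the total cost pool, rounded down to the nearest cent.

COGS = $4,852.00

May 10, sell 267: 267/650 × $11,812.00 → $4,852.00
Ending inventory (cost pool remaining) = $6,960.00
Check: goods available $11,812.00 = COGS $4,852.00 + ending $6,960.00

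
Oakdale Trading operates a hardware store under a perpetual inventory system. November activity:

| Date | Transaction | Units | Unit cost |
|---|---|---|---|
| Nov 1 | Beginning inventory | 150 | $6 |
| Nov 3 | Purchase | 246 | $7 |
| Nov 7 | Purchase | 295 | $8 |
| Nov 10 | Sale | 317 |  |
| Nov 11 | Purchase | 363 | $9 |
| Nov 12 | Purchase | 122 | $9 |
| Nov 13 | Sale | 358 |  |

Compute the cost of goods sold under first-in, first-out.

COGS = $4,854

Nov 10, 317 sold [FIFO — oldest first]: 150 @ $6 + 167 @ $7 = $2,069
Nov 13, 358 sold [FIFO — oldest first]: 79 @ $7 + 279 @ $8 = $2,785
Total COGS = $2,069 + $2,785 = $4,854
Ending inventory: 16 @ $8 + 363 @ $9 + 122 @ $9 = $4,493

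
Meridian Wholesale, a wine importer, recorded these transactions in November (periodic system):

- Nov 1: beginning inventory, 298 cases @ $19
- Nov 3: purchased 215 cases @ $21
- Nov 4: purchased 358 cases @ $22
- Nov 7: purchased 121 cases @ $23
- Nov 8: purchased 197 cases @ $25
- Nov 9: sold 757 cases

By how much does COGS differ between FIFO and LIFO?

FIFO COGS: 298 @ $19 + 215 @ $21 + 244 @ $22 = $15,545
LIFO COGS: 197 @ $25 + 121 @ $23 + 358 @ $22 + 81 @ $21 = $17,285
Difference = |$15,545 − $17,285| = $1,740

$1,740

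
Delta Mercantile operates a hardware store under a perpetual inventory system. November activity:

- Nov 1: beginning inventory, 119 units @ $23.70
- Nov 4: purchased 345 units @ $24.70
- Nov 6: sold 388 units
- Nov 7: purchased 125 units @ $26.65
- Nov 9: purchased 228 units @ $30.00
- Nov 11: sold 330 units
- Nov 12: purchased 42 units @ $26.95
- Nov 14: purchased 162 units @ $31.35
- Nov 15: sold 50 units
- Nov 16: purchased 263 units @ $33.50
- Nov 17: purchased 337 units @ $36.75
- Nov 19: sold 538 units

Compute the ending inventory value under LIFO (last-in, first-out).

Ending inventory = $9,134.25

Nov 6, 388 sold [LIFO — newest first]: 345 @ $24.70 + 43 @ $23.70 = $9,540.60
Nov 11, 330 sold [LIFO — newest first]: 228 @ $30.00 + 102 @ $26.65 = $9,558.30
Nov 15, 50 sold [LIFO — newest first]: 50 @ $31.35 = $1,567.50
Nov 19, 538 sold [LIFO — newest first]: 337 @ $36.75 + 201 @ $33.50 = $19,118.25
Total COGS = $9,540.60 + $9,558.30 + $1,567.50 + $19,118.25 = $39,784.65
Ending inventory: 76 @ $23.70 + 23 @ $26.65 + 42 @ $26.95 + 112 @ $31.35 + 62 @ $33.50 = $9,134.25
Check: goods available $48,918.90 = COGS $39,784.65 + ending $9,134.25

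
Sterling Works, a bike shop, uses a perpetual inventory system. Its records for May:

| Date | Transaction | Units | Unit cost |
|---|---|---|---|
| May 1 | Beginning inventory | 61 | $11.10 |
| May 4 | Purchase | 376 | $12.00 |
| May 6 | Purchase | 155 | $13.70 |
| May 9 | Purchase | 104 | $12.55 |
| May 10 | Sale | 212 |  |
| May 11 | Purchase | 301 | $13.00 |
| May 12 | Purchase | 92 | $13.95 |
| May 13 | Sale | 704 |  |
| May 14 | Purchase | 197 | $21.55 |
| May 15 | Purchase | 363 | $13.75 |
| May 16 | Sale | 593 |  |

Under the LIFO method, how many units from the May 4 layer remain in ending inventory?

79

May 10, 212 sold [LIFO — newest first]: 104 @ $12.55 + 108 @ $13.70 = $2,784.80
May 13, 704 sold [LIFO — newest first]: 92 @ $13.95 + 301 @ $13.00 + 47 @ $13.70 + 264 @ $12.00 = $9,008.30
May 16, 593 sold [LIFO — newest first]: 363 @ $13.75 + 197 @ $21.55 + 33 @ $12.00 = $9,632.60
Total COGS = $2,784.80 + $9,008.30 + $9,632.60 = $21,425.70
Ending inventory: 61 @ $11.10 + 79 @ $12.00 = $1,625.10
Check: goods available $23,050.80 = COGS $21,425.70 + ending $1,625.10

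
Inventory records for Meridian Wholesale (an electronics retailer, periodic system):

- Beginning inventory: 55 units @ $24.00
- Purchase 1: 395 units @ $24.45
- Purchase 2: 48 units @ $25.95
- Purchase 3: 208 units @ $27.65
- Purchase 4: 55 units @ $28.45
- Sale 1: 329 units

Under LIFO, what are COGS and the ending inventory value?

COGS = $9,001.65; ending inventory = $10,537.65

Sale 1 (329) [LIFO — newest first]: 55 @ $28.45 + 208 @ $27.65 + 48 @ $25.95 + 18 @ $24.45 = $9,001.65
Ending inventory: 55 @ $24.00 + 377 @ $24.45 = $10,537.65
Check: goods available $19,539.30 = COGS $9,001.65 + ending $10,537.65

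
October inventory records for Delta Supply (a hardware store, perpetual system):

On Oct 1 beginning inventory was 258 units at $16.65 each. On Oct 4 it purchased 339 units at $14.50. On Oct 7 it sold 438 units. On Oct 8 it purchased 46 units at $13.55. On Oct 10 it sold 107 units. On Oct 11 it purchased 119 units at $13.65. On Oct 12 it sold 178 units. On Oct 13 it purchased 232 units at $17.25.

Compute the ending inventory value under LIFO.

Ending inventory = $4,651.35

Oct 7, 438 sold [LIFO — newest first]: 339 @ $14.50 + 99 @ $16.65 = $6,563.85
Oct 10, 107 sold [LIFO — newest first]: 46 @ $13.55 + 61 @ $16.65 = $1,638.95
Oct 12, 178 sold [LIFO — newest first]: 119 @ $13.65 + 59 @ $16.65 = $2,606.70
Total COGS = $6,563.85 + $1,638.95 + $2,606.70 = $10,809.50
Ending inventory: 39 @ $16.65 + 232 @ $17.25 = $4,651.35
Check: goods available $15,460.85 = COGS $10,809.50 + ending $4,651.35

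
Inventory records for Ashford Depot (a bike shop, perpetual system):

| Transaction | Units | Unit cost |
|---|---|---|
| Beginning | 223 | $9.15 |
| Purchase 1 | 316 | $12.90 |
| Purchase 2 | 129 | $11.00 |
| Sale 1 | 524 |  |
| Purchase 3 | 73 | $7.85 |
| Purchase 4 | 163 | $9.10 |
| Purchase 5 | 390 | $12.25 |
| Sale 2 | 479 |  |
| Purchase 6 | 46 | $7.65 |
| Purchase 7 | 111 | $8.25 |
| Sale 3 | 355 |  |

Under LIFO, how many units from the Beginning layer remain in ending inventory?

Sale 1 (524) [LIFO — newest first]: 129 @ $11.00 + 316 @ $12.90 + 79 @ $9.15 = $6,218.25
Sale 2 (479) [LIFO — newest first]: 390 @ $12.25 + 89 @ $9.10 = $5,587.40
Sale 3 (355) [LIFO — newest first]: 111 @ $8.25 + 46 @ $7.65 + 74 @ $9.10 + 73 @ $7.85 + 51 @ $9.15 = $2,980.75
Total COGS = $6,218.25 + $5,587.40 + $2,980.75 = $14,786.40
Ending inventory: 93 @ $9.15 = $850.95
Check: goods available $15,637.35 = COGS $14,786.40 + ending $850.95

93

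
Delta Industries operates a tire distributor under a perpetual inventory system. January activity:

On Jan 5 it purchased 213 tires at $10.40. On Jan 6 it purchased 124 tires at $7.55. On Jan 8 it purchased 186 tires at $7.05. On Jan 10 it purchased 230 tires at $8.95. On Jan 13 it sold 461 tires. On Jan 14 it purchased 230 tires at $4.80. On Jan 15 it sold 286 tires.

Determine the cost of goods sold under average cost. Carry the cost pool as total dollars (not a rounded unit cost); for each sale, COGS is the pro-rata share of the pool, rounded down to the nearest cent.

COGS = $5,982.78

After Jan 5: 213 on hand, pool $2,215.20 (≈ $10.4000 each)
After Jan 6: 337 on hand, pool $3,151.40 (≈ $9.3513 each)
After Jan 8: 523 on hand, pool $4,462.70 (≈ $8.5329 each)
After Jan 10: 753 on hand, pool $6,521.20 (≈ $8.6603 each)
Jan 13, sell 461: 461/753 × $6,521.20 → $3,992.39
After Jan 14: 522 on hand, pool $3,632.81 (≈ $6.9594 each)
Jan 15, sell 286: 286/522 × $3,632.81 → $1,990.39
Total COGS = $3,992.39 + $1,990.39 = $5,982.78
Ending inventory (cost pool remaining) = $1,642.42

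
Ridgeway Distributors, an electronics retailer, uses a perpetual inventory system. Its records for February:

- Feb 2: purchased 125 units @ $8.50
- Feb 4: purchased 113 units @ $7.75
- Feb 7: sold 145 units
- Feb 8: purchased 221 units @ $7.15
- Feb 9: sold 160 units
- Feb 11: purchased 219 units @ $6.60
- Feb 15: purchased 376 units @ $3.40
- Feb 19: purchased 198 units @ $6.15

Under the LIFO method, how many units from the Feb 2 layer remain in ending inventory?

93

Feb 7, 145 sold [LIFO — newest first]: 113 @ $7.75 + 32 @ $8.50 = $1,147.75
Feb 9, 160 sold [LIFO — newest first]: 160 @ $7.15 = $1,144.00
Total COGS = $1,147.75 + $1,144.00 = $2,291.75
Ending inventory: 93 @ $8.50 + 61 @ $7.15 + 219 @ $6.60 + 376 @ $3.40 + 198 @ $6.15 = $5,168.15
Check: goods available $7,459.90 = COGS $2,291.75 + ending $5,168.15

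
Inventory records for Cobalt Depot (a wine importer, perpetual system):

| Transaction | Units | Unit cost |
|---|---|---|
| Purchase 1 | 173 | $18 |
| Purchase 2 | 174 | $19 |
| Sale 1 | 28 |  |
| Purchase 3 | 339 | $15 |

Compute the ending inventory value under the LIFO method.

Ending inventory = $10,973

Sale 1 (28) [LIFO — newest first]: 28 @ $19 = $532
Ending inventory: 173 @ $18 + 146 @ $19 + 339 @ $15 = $10,973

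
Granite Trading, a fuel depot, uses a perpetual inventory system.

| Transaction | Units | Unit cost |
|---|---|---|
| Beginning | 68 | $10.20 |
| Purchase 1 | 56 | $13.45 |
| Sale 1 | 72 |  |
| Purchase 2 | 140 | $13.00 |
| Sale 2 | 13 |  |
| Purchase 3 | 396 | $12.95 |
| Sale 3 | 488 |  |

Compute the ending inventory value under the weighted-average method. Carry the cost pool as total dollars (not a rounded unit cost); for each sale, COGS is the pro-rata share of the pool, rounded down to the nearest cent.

Ending inventory = $1,118.24

After Beginning: 68 on hand, pool $693.60 (≈ $10.2000 each)
After Purchase 1: 124 on hand, pool $1,446.80 (≈ $11.6677 each)
Sale 1, sell 72: 72/124 × $1,446.80 → $840.07
After Purchase 2: 192 on hand, pool $2,426.73 (≈ $12.6392 each)
Sale 2, sell 13: 13/192 × $2,426.73 → $164.30
After Purchase 3: 575 on hand, pool $7,390.63 (≈ $12.8533 each)
Sale 3, sell 488: 488/575 × $7,390.63 → $6,272.39
Total COGS = $840.07 + $164.30 + $6,272.39 = $7,276.76
Ending inventory (cost pool remaining) = $1,118.24
Check: goods available $8,395.00 = COGS $7,276.76 + ending $1,118.24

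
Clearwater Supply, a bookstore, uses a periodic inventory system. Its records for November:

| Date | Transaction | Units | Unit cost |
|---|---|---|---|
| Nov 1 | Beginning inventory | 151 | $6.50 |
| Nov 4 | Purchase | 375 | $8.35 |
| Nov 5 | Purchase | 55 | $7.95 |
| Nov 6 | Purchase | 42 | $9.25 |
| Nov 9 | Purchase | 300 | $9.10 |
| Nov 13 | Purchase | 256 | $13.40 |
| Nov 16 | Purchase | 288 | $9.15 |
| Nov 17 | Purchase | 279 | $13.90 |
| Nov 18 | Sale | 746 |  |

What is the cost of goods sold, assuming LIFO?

Nov 18, 746 sold [LIFO — newest first]: 279 @ $13.90 + 288 @ $9.15 + 179 @ $13.40 = $8,911.90
Ending inventory: 151 @ $6.50 + 375 @ $8.35 + 55 @ $7.95 + 42 @ $9.25 + 300 @ $9.10 + 77 @ $13.40 = $8,700.30
Check: goods available $17,612.20 = COGS $8,911.90 + ending $8,700.30

COGS = $8,911.90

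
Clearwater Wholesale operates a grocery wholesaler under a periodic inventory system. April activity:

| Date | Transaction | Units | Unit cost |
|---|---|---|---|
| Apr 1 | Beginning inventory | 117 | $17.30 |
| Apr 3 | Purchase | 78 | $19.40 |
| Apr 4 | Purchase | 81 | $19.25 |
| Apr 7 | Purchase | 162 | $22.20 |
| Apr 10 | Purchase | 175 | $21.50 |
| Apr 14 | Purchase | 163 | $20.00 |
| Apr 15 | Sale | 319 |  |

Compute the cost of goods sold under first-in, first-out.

Apr 15, 319 sold [FIFO — oldest first]: 117 @ $17.30 + 78 @ $19.40 + 81 @ $19.25 + 43 @ $22.20 = $6,051.15
Ending inventory: 119 @ $22.20 + 175 @ $21.50 + 163 @ $20.00 = $9,664.30

COGS = $6,051.15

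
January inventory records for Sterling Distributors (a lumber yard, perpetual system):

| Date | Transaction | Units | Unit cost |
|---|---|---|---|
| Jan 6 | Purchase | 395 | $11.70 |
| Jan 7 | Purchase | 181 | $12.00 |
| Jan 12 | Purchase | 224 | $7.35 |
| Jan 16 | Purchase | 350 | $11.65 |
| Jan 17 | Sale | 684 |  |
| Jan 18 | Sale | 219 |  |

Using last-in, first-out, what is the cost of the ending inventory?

Jan 17, 684 sold [LIFO — newest first]: 350 @ $11.65 + 224 @ $7.35 + 110 @ $12.00 = $7,043.90
Jan 18, 219 sold [LIFO — newest first]: 71 @ $12.00 + 148 @ $11.70 = $2,583.60
Total COGS = $7,043.90 + $2,583.60 = $9,627.50
Ending inventory: 247 @ $11.70 = $2,889.90

Ending inventory = $2,889.90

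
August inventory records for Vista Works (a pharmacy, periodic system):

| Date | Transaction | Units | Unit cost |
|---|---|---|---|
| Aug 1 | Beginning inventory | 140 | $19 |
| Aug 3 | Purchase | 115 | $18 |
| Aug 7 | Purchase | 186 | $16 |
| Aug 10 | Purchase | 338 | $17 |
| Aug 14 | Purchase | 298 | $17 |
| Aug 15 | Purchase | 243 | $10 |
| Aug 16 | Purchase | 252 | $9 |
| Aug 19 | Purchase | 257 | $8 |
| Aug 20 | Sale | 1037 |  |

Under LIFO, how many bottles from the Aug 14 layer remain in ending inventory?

Aug 20, 1037 sold [LIFO — newest first]: 257 @ $8 + 252 @ $9 + 243 @ $10 + 285 @ $17 = $11,599
Ending inventory: 140 @ $19 + 115 @ $18 + 186 @ $16 + 338 @ $17 + 13 @ $17 = $13,673
Check: goods available $25,272 = COGS $11,599 + ending $13,673

13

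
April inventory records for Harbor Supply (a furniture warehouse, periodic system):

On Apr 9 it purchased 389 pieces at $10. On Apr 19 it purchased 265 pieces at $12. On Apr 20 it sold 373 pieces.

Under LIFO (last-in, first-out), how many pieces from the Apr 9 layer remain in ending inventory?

281

Apr 20, 373 sold [LIFO — newest first]: 265 @ $12 + 108 @ $10 = $4,260
Ending inventory: 281 @ $10 = $2,810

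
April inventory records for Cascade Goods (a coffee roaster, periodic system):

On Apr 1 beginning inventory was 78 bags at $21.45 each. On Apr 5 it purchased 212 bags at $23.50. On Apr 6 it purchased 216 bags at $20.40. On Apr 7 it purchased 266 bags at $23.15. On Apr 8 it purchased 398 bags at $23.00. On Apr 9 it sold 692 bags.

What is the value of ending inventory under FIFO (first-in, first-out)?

Ending inventory = $11,006.00

Apr 9, 692 sold [FIFO — oldest first]: 78 @ $21.45 + 212 @ $23.50 + 216 @ $20.40 + 186 @ $23.15 = $15,367.40
Ending inventory: 80 @ $23.15 + 398 @ $23.00 = $11,006.00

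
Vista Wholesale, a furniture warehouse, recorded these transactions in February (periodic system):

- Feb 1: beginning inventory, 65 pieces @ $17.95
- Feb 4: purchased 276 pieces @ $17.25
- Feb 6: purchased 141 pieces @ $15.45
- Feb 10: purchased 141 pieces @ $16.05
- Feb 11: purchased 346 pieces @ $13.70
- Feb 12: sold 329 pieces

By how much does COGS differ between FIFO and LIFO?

$1,213.45

FIFO COGS: 65 @ $17.95 + 264 @ $17.25 = $5,720.75
LIFO COGS: 329 @ $13.70 = $4,507.30
Difference = |$5,720.75 − $4,507.30| = $1,213.45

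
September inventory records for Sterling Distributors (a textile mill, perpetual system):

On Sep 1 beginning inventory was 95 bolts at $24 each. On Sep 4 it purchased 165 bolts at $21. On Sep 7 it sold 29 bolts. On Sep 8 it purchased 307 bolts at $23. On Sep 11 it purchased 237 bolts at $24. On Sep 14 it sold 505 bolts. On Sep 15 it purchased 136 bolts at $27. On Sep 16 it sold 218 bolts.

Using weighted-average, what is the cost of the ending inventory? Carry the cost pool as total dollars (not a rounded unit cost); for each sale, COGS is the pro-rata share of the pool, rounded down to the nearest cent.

Ending inventory = $4,580.46

After Sep 1: 95 on hand, pool $2,280.00 (≈ $24.0000 each)
After Sep 4: 260 on hand, pool $5,745.00 (≈ $22.0962 each)
Sep 7, sell 29: 29/260 × $5,745.00 → $640.78
After Sep 8: 538 on hand, pool $12,165.22 (≈ $22.6119 each)
After Sep 11: 775 on hand, pool $17,853.22 (≈ $23.0364 each)
Sep 14, sell 505: 505/775 × $17,853.22 → $11,633.38
After Sep 15: 406 on hand, pool $9,891.84 (≈ $24.3641 each)
Sep 16, sell 218: 218/406 × $9,891.84 → $5,311.38
Total COGS = $640.78 + $11,633.38 + $5,311.38 = $17,585.54
Ending inventory (cost pool remaining) = $4,580.46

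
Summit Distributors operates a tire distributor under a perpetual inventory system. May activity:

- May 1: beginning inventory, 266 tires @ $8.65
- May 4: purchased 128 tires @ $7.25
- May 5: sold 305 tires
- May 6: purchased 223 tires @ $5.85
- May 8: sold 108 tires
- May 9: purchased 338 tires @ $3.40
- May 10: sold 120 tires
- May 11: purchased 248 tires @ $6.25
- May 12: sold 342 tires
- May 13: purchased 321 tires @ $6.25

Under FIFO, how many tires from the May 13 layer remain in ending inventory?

May 5, 305 sold [FIFO — oldest first]: 266 @ $8.65 + 39 @ $7.25 = $2,583.65
May 8, 108 sold [FIFO — oldest first]: 89 @ $7.25 + 19 @ $5.85 = $756.40
May 10, 120 sold [FIFO — oldest first]: 120 @ $5.85 = $702.00
May 12, 342 sold [FIFO — oldest first]: 84 @ $5.85 + 258 @ $3.40 = $1,368.60
Total COGS = $2,583.65 + $756.40 + $702.00 + $1,368.60 = $5,410.65
Ending inventory: 80 @ $3.40 + 248 @ $6.25 + 321 @ $6.25 = $3,828.25

321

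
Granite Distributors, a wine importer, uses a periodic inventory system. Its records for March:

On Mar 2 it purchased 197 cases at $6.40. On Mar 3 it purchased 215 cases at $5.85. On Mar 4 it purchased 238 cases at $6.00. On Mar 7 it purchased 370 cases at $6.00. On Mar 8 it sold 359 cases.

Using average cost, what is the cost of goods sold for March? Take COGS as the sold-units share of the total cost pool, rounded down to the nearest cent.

COGS = $2,170.38

Mar 8, sell 359: 359/1020 × $6,166.55 → $2,170.38
Ending inventory (cost pool remaining) = $3,996.17
Check: goods available $6,166.55 = COGS $2,170.38 + ending $3,996.17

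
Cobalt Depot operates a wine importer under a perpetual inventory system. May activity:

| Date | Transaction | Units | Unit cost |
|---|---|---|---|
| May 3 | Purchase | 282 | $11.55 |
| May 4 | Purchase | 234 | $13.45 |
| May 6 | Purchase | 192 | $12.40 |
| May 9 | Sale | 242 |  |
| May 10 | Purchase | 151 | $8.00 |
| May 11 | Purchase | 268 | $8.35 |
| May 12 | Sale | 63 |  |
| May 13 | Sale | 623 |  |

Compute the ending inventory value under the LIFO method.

May 9, 242 sold [LIFO — newest first]: 192 @ $12.40 + 50 @ $13.45 = $3,053.30
May 12, 63 sold [LIFO — newest first]: 63 @ $8.35 = $526.05
May 13, 623 sold [LIFO — newest first]: 205 @ $8.35 + 151 @ $8.00 + 184 @ $13.45 + 83 @ $11.55 = $6,353.20
Total COGS = $3,053.30 + $526.05 + $6,353.20 = $9,932.55
Ending inventory: 199 @ $11.55 = $2,298.45

Ending inventory = $2,298.45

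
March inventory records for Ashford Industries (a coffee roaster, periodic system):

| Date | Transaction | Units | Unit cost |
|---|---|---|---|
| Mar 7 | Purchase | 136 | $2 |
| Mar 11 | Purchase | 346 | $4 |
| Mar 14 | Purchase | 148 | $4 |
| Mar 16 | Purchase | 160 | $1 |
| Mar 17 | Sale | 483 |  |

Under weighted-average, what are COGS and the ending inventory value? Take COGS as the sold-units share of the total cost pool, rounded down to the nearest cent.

Mar 17, sell 483: 483/790 × $2,408.00 → $1,472.23
Ending inventory (cost pool remaining) = $935.77
Check: goods available $2,408.00 = COGS $1,472.23 + ending $935.77

COGS = $1,472.23; ending inventory = $935.77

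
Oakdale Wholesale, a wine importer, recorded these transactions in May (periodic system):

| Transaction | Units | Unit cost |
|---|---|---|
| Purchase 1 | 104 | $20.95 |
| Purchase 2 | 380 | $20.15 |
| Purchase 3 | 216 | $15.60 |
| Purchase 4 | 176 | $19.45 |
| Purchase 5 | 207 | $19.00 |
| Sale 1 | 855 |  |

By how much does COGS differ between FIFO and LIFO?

$335.95

FIFO COGS: 104 @ $20.95 + 380 @ $20.15 + 216 @ $15.60 + 155 @ $19.45 = $16,220.15
LIFO COGS: 207 @ $19.00 + 176 @ $19.45 + 216 @ $15.60 + 256 @ $20.15 = $15,884.20
Difference = |$16,220.15 − $15,884.20| = $335.95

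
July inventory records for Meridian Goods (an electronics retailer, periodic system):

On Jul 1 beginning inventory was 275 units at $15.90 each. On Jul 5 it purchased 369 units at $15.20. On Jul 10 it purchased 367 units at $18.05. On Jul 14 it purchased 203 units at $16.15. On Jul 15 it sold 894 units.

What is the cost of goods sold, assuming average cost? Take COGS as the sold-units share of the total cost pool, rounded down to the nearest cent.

Jul 15, sell 894: 894/1214 × $19,884.10 → $14,642.82
Ending inventory (cost pool remaining) = $5,241.28
Check: goods available $19,884.10 = COGS $14,642.82 + ending $5,241.28

COGS = $14,642.82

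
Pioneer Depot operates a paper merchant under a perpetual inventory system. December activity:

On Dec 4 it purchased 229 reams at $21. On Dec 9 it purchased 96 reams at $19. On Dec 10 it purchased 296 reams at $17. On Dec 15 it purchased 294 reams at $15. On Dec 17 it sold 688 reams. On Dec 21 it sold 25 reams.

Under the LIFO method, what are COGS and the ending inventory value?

Dec 17, 688 sold [LIFO — newest first]: 294 @ $15 + 296 @ $17 + 96 @ $19 + 2 @ $21 = $11,308
Dec 21, 25 sold [LIFO — newest first]: 25 @ $21 = $525
Total COGS = $11,308 + $525 = $11,833
Ending inventory: 202 @ $21 = $4,242
Check: goods available $16,075 = COGS $11,833 + ending $4,242

COGS = $11,833; ending inventory = $4,242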